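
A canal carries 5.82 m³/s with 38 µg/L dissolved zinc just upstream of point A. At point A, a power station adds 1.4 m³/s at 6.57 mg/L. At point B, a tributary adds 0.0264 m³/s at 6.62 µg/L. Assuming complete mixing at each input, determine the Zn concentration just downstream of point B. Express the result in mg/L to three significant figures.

38 µg/L = 0.038 mg/L.
After input A: C = (5.82·0.038 + 1.4·6.57) / 7.22 = 1.305 mg/L.
6.62 µg/L = 0.00662 mg/L.
After input B: C = (7.22·1.305 + 0.0264·0.00662) / 7.246 = 1.3 mg/L.

1.30 mg/L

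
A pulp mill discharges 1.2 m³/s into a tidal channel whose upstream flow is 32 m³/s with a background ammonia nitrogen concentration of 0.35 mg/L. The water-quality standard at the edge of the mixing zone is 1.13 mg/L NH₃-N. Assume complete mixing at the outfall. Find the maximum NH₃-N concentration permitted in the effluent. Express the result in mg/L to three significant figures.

21.9 mg/L

Mass balance: 1.13·33.2 = 1.2·Cₑ + 32·0.35.
Cₑ = (37.52 − 11.2) / 1.2 = 21.93 mg/L.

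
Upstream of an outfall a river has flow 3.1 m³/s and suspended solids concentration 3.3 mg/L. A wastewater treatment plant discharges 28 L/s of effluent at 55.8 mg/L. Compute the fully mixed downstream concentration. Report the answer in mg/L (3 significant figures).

3.77 mg/L

28 L/s = 0.028 m³/s.
By mass balance at complete mixing, C = (0.028·55.8 + 3.1·3.3) / (0.028 + 3.1) = 11.79/3.128 = 3.77 mg/L.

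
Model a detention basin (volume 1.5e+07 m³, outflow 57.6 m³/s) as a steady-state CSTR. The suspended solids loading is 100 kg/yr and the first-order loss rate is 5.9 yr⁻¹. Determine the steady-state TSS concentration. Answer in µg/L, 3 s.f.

Outflow Q = 57.6 m³/s × 3.156e+07 s/yr = 1.818e+09 m³/yr.
Steady-state CSTR mass balance: W = Q·C + k·V·C, so C = W/(Q + kV).
Q + kV = 1.818e+09 + 5.9·1.5e+07 = 1.906e+09 m³/yr.
C = 100/1.906e+09 = 5.246e-08 kg/m³ = 5.246e-05 mg/L = 0.05246 µg/L.

0.0525 µg/L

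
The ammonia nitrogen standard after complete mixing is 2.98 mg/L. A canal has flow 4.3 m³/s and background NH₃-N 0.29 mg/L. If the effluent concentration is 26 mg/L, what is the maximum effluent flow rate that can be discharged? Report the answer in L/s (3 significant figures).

502 L/s

Mass balance at complete mixing: C_std·(Q_w + Q_r) = Q_w·C_e + Q_r·C_b.
Rearranging, Q_w = Q_r·(C_std − C_b)/(C_e − C_std) = 4.3·(2.98 − 0.29) / (26 − 2.98) = 0.5025 m³/s.
= 502.5 L/s.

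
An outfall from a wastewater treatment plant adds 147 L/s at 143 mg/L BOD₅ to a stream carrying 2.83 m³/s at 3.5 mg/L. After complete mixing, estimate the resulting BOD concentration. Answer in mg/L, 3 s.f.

10.4 mg/L

147 L/s = 0.147 m³/s.
Flow-weighted mixing gives C = (0.147·143 + 2.83·3.5) / (0.147 + 2.83) = 30.93/2.977 = 10.39 mg/L.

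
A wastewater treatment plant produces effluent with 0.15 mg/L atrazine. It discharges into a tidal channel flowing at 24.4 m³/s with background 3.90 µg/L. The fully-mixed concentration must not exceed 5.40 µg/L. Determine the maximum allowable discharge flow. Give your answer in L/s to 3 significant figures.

253 L/s

3.90 µg/L = 0.0039 mg/L.
5.40 µg/L = 0.0054 mg/L.
Mass balance at complete mixing: C_std·(Q_w + Q_r) = Q_w·C_e + Q_r·C_b.
Rearranging, Q_w = Q_r·(C_std − C_b)/(C_e − C_std) = 24.4·(0.0054 − 0.0039) / (0.15 − 0.0054) = 0.2531 m³/s.
= 253.1 L/s.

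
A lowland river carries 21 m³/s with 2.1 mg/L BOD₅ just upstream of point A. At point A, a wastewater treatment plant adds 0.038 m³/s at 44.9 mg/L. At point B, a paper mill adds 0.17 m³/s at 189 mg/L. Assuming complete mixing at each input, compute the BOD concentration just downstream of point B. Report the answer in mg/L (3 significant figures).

After input A: C = (21·2.1 + 0.038·44.9) / 21.04 = 2.177 mg/L.
After input B: C = (21.04·2.177 + 0.17·189) / 21.21 = 3.675 mg/L.

3.67 mg/L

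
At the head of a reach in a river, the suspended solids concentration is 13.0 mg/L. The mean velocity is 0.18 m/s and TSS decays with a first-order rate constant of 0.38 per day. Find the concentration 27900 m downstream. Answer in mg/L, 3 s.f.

6.57 mg/L

Travel time t = 27900 m / 0.18 m/s = 2.79e+04/0.18 = 1.55e+05 s = 1.794 d.
First-order decay: C = 13.0·exp(−0.38·1.794) = 13.0·0.5057 = 6.575 mg/L.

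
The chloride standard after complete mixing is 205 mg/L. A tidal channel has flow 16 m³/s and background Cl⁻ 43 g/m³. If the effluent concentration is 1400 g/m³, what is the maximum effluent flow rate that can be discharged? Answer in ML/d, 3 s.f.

187 ML/d

Mass balance at complete mixing: C_std·(Q_w + Q_r) = Q_w·C_e + Q_r·C_b.
Rearranging, Q_w = Q_r·(C_std − C_b)/(C_e − C_std) = 16·(205 − 43) / (1400 − 205) = 2.169 m³/s.
= 187.4 ML/d.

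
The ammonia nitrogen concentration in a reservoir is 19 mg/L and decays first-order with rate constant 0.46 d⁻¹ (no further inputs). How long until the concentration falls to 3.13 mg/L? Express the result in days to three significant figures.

t = ln(C₀/C)/k = ln(19/3.13)/0.46 = 1.803/0.46 = 3.92 d.

3.92 d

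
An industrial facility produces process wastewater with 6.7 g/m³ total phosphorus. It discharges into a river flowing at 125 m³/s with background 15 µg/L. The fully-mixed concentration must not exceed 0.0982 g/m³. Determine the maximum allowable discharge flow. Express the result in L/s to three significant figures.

1580 L/s

15 µg/L = 0.015 mg/L.
Mass balance at complete mixing: C_std·(Q_w + Q_r) = Q_w·C_e + Q_r·C_b.
Rearranging, Q_w = Q_r·(C_std − C_b)/(C_e − C_std) = 125·(0.0982 − 0.015) / (6.7 − 0.0982) = 1.575 m³/s.
= 1575 L/s.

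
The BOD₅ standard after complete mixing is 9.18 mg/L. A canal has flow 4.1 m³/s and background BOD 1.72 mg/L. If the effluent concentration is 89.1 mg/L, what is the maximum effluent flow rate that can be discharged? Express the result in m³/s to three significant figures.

Mass balance at complete mixing: C_std·(Q_w + Q_r) = Q_w·C_e + Q_r·C_b.
Rearranging, Q_w = Q_r·(C_std − C_b)/(C_e − C_std) = 4.1·(9.18 − 1.72) / (89.1 − 9.18) = 0.3827 m³/s.

0.383 m³/s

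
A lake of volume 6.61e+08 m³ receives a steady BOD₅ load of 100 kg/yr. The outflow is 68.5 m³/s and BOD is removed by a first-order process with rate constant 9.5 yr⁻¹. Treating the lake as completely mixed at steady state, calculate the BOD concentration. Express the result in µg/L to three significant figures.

Outflow Q = 68.5 m³/s × 3.156e+07 s/yr = 2.162e+09 m³/yr.
Steady-state CSTR mass balance: W = Q·C + k·V·C, so C = W/(Q + kV).
Q + kV = 2.162e+09 + 9.5·6.61e+08 = 8.441e+09 m³/yr.
C = 100/8.441e+09 = 1.185e-08 kg/m³ = 1.185e-05 mg/L = 0.01185 µg/L.

0.0118 µg/L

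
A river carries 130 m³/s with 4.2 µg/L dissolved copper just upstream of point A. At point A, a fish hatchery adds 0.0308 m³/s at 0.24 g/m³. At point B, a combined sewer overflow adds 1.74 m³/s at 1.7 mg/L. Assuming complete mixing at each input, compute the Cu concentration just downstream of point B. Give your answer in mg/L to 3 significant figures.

0.0266 mg/L

4.2 µg/L = 0.0042 mg/L.
After input A: C = (130·0.0042 + 0.0308·0.24) / 130 = 0.004256 mg/L.
After input B: C = (130·0.004256 + 1.74·1.7) / 131.8 = 0.02665 mg/L.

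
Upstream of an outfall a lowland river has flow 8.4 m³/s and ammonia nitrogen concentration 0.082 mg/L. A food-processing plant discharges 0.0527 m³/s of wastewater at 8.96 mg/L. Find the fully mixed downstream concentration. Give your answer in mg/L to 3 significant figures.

Flow-weighted mixing gives C = (0.0527·8.96 + 8.4·0.082) / (0.0527 + 8.4) = 1.161/8.453 = 0.1374 mg/L.

0.137 mg/L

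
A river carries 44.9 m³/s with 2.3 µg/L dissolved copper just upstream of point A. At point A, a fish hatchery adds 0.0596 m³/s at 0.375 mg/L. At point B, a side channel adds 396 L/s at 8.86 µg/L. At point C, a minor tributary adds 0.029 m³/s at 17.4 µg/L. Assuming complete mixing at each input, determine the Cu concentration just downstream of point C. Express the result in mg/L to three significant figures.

2.3 µg/L = 0.0023 mg/L.
After input A: C = (44.9·0.0023 + 0.0596·0.375) / 44.96 = 0.002794 mg/L.
396 L/s = 0.396 m³/s.
8.86 µg/L = 0.00886 mg/L.
After input B: C = (44.96·0.002794 + 0.396·0.00886) / 45.36 = 0.002847 mg/L.
17.4 µg/L = 0.0174 mg/L.
After input C: C = (45.36·0.002847 + 0.029·0.0174) / 45.38 = 0.002856 mg/L.

0.00286 mg/L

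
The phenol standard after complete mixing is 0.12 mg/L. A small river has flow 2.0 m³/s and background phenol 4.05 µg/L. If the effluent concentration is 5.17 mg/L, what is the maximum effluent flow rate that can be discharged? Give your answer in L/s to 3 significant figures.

4.05 µg/L = 0.00405 mg/L.
Mass balance at complete mixing: C_std·(Q_w + Q_r) = Q_w·C_e + Q_r·C_b.
Rearranging, Q_w = Q_r·(C_std − C_b)/(C_e − C_std) = 2.0·(0.12 − 0.00405) / (5.17 − 0.12) = 0.04592 m³/s.
= 45.92 L/s.

45.9 L/s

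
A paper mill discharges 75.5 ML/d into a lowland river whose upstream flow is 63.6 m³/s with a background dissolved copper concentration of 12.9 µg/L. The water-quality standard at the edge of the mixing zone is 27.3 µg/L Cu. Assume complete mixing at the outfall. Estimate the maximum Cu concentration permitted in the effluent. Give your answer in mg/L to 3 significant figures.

75.5 ML/d = 0.8738 m³/s.
12.9 µg/L = 0.0129 mg/L.
27.3 µg/L = 0.0273 mg/L.
Mass balance: 0.0273·64.47 = 0.8738·Cₑ + 63.6·0.0129.
Cₑ = (1.76 − 0.8204) / 0.8738 = 1.075 mg/L.

1.08 mg/L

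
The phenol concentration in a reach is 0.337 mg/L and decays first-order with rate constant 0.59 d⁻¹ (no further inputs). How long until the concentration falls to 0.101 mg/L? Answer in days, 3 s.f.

t = ln(C₀/C)/k = ln(0.337/0.101)/0.59 = 1.205/0.59 = 2.042 d.

2.04 d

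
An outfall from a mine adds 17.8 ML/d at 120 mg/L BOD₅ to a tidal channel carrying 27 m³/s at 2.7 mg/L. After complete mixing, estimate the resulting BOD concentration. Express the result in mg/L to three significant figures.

3.59 mg/L

17.8 ML/d = 0.206 m³/s.
Flow-weighted mixing gives C = (0.206·120 + 27·2.7) / (0.206 + 27) = 97.62/27.21 = 3.588 mg/L.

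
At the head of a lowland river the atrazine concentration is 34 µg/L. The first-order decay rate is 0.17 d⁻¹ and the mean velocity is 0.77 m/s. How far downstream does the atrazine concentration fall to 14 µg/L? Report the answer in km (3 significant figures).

347 km

From C = C₀·e^(−kt), t = ln(C₀/C)/k = ln(34/14)/0.17 = 0.8873/0.17 = 5.219 d.
Distance = v·t = 0.77 m/s × 4.51e+05 s = 3.472e+05 m = 347.2 km.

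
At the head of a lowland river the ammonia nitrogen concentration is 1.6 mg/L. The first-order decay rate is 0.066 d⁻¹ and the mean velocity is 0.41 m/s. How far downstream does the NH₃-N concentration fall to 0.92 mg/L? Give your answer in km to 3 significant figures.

From C = C₀·e^(−kt), t = ln(C₀/C)/k = ln(1.6/0.92)/0.066 = 0.5534/0.066 = 8.385 d.
Distance = v·t = 0.41 m/s × 7.244e+05 s = 2.97e+05 m = 297 km.

297 km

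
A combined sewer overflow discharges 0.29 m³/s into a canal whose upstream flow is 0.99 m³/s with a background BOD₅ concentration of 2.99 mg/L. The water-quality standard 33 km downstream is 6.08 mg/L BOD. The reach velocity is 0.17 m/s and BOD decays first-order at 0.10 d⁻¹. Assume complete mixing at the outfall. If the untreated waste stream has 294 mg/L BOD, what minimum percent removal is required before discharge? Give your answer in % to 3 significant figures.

92.0 %

Travel time to the compliance point: t = 3.3e+04/0.17 = 1.941e+05 s = 2.247 d; decay factor exp(−0.10·2.247) = 0.7988.
So the concentration just after mixing may be at most 6.08/0.7988 = 7.612 mg/L.
Mass balance: 7.612·1.28 = 0.29·Cₑ + 0.99·2.99.
Cₑ = (9.743 − 2.96) / 0.29 = 23.39 mg/L.
Required removal = 1 − 23.39/294 = 92.04 %.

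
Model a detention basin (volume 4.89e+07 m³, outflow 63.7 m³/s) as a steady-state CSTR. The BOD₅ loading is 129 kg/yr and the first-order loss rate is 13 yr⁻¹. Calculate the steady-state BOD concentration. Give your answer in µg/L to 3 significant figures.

Outflow Q = 63.7 m³/s × 3.156e+07 s/yr = 2.01e+09 m³/yr.
Steady-state CSTR mass balance: W = Q·C + k·V·C, so C = W/(Q + kV).
Q + kV = 2.01e+09 + 13·4.89e+07 = 2.646e+09 m³/yr.
C = 129/2.646e+09 = 4.875e-08 kg/m³ = 4.875e-05 mg/L = 0.04875 µg/L.

0.0488 µg/L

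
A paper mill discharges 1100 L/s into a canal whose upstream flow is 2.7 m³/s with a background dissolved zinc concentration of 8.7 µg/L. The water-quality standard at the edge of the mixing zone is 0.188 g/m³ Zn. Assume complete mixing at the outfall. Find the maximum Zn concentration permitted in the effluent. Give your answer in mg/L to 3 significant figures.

0.628 mg/L

1100 L/s = 1.1 m³/s.
8.7 µg/L = 0.0087 mg/L.
Mass balance: 0.188·3.8 = 1.1·Cₑ + 2.7·0.0087.
Cₑ = (0.7144 − 0.02349) / 1.1 = 0.6281 mg/L.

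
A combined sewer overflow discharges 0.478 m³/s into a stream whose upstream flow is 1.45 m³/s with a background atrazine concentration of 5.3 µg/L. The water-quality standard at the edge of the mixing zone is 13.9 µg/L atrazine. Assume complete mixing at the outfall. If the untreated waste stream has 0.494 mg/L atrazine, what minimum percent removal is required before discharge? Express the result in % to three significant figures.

91.9 %

5.3 µg/L = 0.0053 mg/L.
13.9 µg/L = 0.0139 mg/L.
Mass balance: 0.0139·1.928 = 0.478·Cₑ + 1.45·0.0053.
Cₑ = (0.0268 − 0.007685) / 0.478 = 0.03999 mg/L.
Required removal = 1 − 0.03999/0.494 = 91.91 %.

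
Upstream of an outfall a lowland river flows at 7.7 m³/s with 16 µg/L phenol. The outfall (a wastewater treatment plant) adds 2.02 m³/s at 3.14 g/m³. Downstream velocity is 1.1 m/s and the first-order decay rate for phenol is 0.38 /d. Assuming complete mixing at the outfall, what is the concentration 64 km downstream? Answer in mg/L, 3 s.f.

16 µg/L = 0.016 mg/L.
After complete mixing, C₀ = (2.02·3.14 + 7.7·0.016) / 9.72 = 0.6652 mg/L.
Travel time t = 6.4e+04 m / 1.1 m/s = 5.818e+04 s = 0.6734 d.
C = 0.6652·exp(−0.38·0.6734) = 0.6652·0.7742 = 0.515 mg/L.

0.515 mg/L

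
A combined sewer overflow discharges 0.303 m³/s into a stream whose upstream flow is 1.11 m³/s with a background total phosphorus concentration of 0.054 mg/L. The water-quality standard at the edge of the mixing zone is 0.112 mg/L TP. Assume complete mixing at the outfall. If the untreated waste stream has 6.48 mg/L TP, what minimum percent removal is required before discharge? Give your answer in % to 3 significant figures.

95.0 %

Mass balance: 0.112·1.413 = 0.303·Cₑ + 1.11·0.054.
Cₑ = (0.1583 − 0.05994) / 0.303 = 0.3245 mg/L.
Required removal = 1 − 0.3245/6.48 = 94.99 %.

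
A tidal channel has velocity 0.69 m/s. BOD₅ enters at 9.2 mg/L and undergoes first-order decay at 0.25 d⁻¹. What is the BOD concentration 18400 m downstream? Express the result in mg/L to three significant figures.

8.52 mg/L

Travel time t = 18400 m / 0.69 m/s = 1.84e+04/0.69 = 2.667e+04 s = 0.3086 d.
First-order decay: C = 9.2·exp(−0.25·0.3086) = 9.2·0.9257 = 8.517 mg/L.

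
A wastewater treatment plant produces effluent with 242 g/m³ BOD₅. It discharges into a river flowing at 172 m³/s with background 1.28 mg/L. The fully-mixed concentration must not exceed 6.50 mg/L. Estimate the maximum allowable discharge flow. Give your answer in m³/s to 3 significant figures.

3.81 m³/s

Mass balance at complete mixing: C_std·(Q_w + Q_r) = Q_w·C_e + Q_r·C_b.
Rearranging, Q_w = Q_r·(C_std − C_b)/(C_e − C_std) = 172·(6.5 − 1.28) / (242 − 6.5) = 3.812 m³/s.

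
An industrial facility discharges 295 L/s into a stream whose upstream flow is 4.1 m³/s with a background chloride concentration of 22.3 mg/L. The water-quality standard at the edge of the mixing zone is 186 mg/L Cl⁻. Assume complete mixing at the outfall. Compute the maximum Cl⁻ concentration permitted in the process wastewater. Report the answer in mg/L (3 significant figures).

295 L/s = 0.295 m³/s.
Mass balance: 186·4.395 = 0.295·Cₑ + 4.1·22.3.
Cₑ = (817.5 − 91.43) / 0.295 = 2461 mg/L.

2460 mg/L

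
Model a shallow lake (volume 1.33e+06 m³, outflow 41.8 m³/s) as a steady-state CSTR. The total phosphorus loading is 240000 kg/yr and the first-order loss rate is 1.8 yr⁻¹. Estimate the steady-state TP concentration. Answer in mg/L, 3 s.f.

Outflow Q = 41.8 m³/s × 3.156e+07 s/yr = 1.319e+09 m³/yr.
Steady-state CSTR mass balance: W = Q·C + k·V·C, so C = W/(Q + kV).
Q + kV = 1.319e+09 + 1.8·1.33e+06 = 1.322e+09 m³/yr.
C = 240000/1.322e+09 = 0.0001816 kg/m³ = 0.1816 mg/L.

0.182 mg/L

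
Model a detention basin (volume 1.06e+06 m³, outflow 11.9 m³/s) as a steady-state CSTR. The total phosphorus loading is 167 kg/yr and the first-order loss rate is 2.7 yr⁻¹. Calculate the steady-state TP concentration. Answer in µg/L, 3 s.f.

Outflow Q = 11.9 m³/s × 3.156e+07 s/yr = 3.755e+08 m³/yr.
Steady-state CSTR mass balance: W = Q·C + k·V·C, so C = W/(Q + kV).
Q + kV = 3.755e+08 + 2.7·1.06e+06 = 3.784e+08 m³/yr.
C = 167/3.784e+08 = 4.413e-07 kg/m³ = 0.0004413 mg/L = 0.4413 µg/L.

0.441 µg/L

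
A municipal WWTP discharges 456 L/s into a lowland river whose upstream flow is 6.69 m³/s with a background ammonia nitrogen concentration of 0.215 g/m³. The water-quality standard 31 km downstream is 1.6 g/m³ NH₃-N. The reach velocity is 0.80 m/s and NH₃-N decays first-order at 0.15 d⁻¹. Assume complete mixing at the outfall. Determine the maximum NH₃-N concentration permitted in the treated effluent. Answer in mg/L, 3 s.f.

23.7 mg/L

456 L/s = 0.456 m³/s.
Travel time to the compliance point: t = 3.1e+04/0.80 = 3.875e+04 s = 0.4485 d; decay factor exp(−0.15·0.4485) = 0.9349.
So the concentration just after mixing may be at most 1.6/0.9349 = 1.711 mg/L.
Mass balance: 1.711·7.146 = 0.456·Cₑ + 6.69·0.215.
Cₑ = (12.23 − 1.438) / 0.456 = 23.66 mg/L.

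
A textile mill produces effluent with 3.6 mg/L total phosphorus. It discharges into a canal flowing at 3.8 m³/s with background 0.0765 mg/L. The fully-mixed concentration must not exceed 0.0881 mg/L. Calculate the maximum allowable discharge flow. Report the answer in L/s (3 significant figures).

Mass balance at complete mixing: C_std·(Q_w + Q_r) = Q_w·C_e + Q_r·C_b.
Rearranging, Q_w = Q_r·(C_std − C_b)/(C_e − C_std) = 3.8·(0.0881 − 0.0765) / (3.6 − 0.0881) = 0.01255 m³/s.
= 12.55 L/s.

12.6 L/s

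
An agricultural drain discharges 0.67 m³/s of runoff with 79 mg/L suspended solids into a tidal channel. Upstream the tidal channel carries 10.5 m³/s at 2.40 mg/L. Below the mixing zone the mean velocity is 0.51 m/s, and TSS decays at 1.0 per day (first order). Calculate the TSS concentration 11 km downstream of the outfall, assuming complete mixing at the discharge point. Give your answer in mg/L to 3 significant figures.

After complete mixing, C₀ = (0.67·79 + 10.5·2.4) / 11.17 = 6.995 mg/L.
Travel time t = 1.1e+04 m / 0.51 m/s = 2.157e+04 s = 0.2496 d.
C = 6.995·exp(−1.0·0.2496) = 6.995·0.7791 = 5.449 mg/L.

5.45 mg/L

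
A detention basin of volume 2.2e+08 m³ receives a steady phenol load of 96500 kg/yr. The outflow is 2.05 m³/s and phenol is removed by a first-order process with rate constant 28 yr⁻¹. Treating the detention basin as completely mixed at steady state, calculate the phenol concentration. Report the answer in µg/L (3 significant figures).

15.5 µg/L

Outflow Q = 2.05 m³/s × 3.156e+07 s/yr = 6.469e+07 m³/yr.
Steady-state CSTR mass balance: W = Q·C + k·V·C, so C = W/(Q + kV).
Q + kV = 6.469e+07 + 28·2.2e+08 = 6.225e+09 m³/yr.
C = 96500/6.225e+09 = 1.55e-05 kg/m³ = 0.0155 mg/L = 15.5 µg/L.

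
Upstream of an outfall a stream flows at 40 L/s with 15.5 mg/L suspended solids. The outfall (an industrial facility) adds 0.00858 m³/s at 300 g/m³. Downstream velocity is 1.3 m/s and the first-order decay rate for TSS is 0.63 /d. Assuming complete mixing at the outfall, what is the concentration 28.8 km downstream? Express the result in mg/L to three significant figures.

40 L/s = 0.04 m³/s.
After complete mixing, C₀ = (0.00858·300 + 0.04·15.5) / 0.04858 = 65.75 mg/L.
Travel time t = 2.88e+04 m / 1.3 m/s = 2.215e+04 s = 0.2564 d.
C = 65.75·exp(−0.63·0.2564) = 65.75·0.8508 = 55.94 mg/L.

55.9 mg/L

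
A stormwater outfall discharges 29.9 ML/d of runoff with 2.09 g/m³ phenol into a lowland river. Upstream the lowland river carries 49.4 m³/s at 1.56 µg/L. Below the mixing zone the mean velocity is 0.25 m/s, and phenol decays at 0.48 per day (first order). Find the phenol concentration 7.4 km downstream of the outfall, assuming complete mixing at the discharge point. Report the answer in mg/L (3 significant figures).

0.0136 mg/L

29.9 ML/d = 0.3461 m³/s.
1.56 µg/L = 0.00156 mg/L.
After complete mixing, C₀ = (0.3461·2.09 + 49.4·0.00156) / 49.75 = 0.01609 mg/L.
Travel time t = 7400 m / 0.25 m/s = 2.96e+04 s = 0.3426 d.
C = 0.01609·exp(−0.48·0.3426) = 0.01609·0.8484 = 0.01365 mg/L.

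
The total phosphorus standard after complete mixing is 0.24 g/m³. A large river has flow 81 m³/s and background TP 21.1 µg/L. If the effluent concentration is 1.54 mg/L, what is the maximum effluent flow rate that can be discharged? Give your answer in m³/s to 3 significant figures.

13.6 m³/s

21.1 µg/L = 0.0211 mg/L.
Mass balance at complete mixing: C_std·(Q_w + Q_r) = Q_w·C_e + Q_r·C_b.
Rearranging, Q_w = Q_r·(C_std − C_b)/(C_e − C_std) = 81·(0.24 − 0.0211) / (1.54 − 0.24) = 13.64 m³/s.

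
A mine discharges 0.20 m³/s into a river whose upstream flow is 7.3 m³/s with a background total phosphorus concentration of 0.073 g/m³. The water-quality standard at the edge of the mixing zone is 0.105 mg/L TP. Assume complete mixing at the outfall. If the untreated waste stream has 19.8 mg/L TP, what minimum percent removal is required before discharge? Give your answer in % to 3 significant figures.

93.6 %

Mass balance: 0.105·7.5 = 0.2·Cₑ + 7.3·0.073.
Cₑ = (0.7875 − 0.5329) / 0.2 = 1.273 mg/L.
Required removal = 1 − 1.273/19.8 = 93.57 %.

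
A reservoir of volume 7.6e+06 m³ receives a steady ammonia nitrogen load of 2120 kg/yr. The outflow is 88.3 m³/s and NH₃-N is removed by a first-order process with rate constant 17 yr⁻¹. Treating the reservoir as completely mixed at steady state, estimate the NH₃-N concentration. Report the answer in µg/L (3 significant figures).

Outflow Q = 88.3 m³/s × 3.156e+07 s/yr = 2.787e+09 m³/yr.
Steady-state CSTR mass balance: W = Q·C + k·V·C, so C = W/(Q + kV).
Q + kV = 2.787e+09 + 17·7.6e+06 = 2.916e+09 m³/yr.
C = 2120/2.916e+09 = 7.271e-07 kg/m³ = 0.0007271 mg/L = 0.7271 µg/L.

0.727 µg/L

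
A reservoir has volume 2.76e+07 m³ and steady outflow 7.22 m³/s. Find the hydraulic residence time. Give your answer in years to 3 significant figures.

Q = 7.22 m³/s × 3.156e+07 s/yr = 2.278e+08 m³/yr.
Hydraulic residence time τ = V/Q = 2.76e+07/2.278e+08 = 0.1211 yr.

0.121 yr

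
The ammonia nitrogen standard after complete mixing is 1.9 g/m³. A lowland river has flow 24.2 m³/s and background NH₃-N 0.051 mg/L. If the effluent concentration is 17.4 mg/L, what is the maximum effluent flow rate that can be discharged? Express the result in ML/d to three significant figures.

249 ML/d

Mass balance at complete mixing: C_std·(Q_w + Q_r) = Q_w·C_e + Q_r·C_b.
Rearranging, Q_w = Q_r·(C_std − C_b)/(C_e − C_std) = 24.2·(1.9 − 0.051) / (17.4 − 1.9) = 2.887 m³/s.
= 249.4 ML/d.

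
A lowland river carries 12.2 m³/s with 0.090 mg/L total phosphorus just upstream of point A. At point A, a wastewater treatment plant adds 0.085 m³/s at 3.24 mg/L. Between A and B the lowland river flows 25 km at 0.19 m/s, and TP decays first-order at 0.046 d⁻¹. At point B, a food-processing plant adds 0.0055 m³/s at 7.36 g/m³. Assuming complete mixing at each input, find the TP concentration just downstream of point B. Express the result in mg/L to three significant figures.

After input A: C = (12.2·0.09 + 0.085·3.24) / 12.29 = 0.1118 mg/L.
Over the 25 km reach to input B (t = 1.316e+05 s = 1.523 d), decay gives C = 0.1118·exp(−0.046·1.523) = 0.1042 mg/L.
After input B: C = (12.29·0.1042 + 0.0055·7.36) / 12.29 = 0.1075 mg/L.

0.107 mg/L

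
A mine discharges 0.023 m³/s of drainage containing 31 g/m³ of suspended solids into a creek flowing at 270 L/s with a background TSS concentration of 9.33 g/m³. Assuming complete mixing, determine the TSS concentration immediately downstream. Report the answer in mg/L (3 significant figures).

11.0 mg/L

270 L/s = 0.27 m³/s.
By mass balance at complete mixing, C = (0.023·31 + 0.27·9.33) / (0.023 + 0.27) = 3.232/0.293 = 11.03 mg/L.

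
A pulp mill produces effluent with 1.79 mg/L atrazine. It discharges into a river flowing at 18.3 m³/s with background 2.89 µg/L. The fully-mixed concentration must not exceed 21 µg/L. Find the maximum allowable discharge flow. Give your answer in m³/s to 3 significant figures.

0.187 m³/s

2.89 µg/L = 0.00289 mg/L.
21 µg/L = 0.021 mg/L.
Mass balance at complete mixing: C_std·(Q_w + Q_r) = Q_w·C_e + Q_r·C_b.
Rearranging, Q_w = Q_r·(C_std − C_b)/(C_e − C_std) = 18.3·(0.021 − 0.00289) / (1.79 − 0.021) = 0.1873 m³/s.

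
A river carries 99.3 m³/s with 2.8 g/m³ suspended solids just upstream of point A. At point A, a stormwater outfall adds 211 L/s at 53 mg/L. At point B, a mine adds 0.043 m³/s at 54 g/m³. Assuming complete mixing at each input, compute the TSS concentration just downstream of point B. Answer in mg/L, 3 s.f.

211 L/s = 0.211 m³/s.
After input A: C = (99.3·2.8 + 0.211·53) / 99.51 = 2.906 mg/L.
After input B: C = (99.51·2.906 + 0.043·54) / 99.55 = 2.929 mg/L.

2.93 mg/L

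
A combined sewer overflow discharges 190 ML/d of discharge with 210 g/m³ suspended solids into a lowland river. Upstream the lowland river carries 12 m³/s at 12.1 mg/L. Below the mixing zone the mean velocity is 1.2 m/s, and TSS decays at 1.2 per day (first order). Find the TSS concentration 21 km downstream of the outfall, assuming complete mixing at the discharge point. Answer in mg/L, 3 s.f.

33.5 mg/L

190 ML/d = 2.199 m³/s.
After complete mixing, C₀ = (2.199·210 + 12·12.1) / 14.2 = 42.75 mg/L.
Travel time t = 2.1e+04 m / 1.2 m/s = 1.75e+04 s = 0.2025 d.
C = 42.75·exp(−1.2·0.2025) = 42.75·0.7842 = 33.53 mg/L.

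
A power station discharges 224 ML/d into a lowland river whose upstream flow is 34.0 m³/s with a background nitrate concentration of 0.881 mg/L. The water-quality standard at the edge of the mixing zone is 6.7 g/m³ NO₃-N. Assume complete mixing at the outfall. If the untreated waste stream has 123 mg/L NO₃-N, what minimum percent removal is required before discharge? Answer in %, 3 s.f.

32.5 %

224 ML/d = 2.593 m³/s.
Mass balance: 6.7·36.59 = 2.593·Cₑ + 34·0.881.
Cₑ = (245.2 − 29.95) / 2.593 = 83.01 mg/L.
Required removal = 1 − 83.01/123 = 32.51 %.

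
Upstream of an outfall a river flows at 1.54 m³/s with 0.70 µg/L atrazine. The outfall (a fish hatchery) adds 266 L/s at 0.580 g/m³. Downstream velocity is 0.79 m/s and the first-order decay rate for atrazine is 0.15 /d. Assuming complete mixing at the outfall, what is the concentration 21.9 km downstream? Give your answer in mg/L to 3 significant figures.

0.0820 mg/L

266 L/s = 0.266 m³/s.
0.70 µg/L = 0.0007 mg/L.
After complete mixing, C₀ = (0.266·0.58 + 1.54·0.0007) / 1.806 = 0.08602 mg/L.
Travel time t = 2.19e+04 m / 0.79 m/s = 2.772e+04 s = 0.3209 d.
C = 0.08602·exp(−0.15·0.3209) = 0.08602·0.953 = 0.08198 mg/L.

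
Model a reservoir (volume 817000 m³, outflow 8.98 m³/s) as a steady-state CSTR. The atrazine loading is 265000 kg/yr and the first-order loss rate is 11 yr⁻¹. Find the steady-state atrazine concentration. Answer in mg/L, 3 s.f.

0.906 mg/L

Outflow Q = 8.98 m³/s × 3.156e+07 s/yr = 2.834e+08 m³/yr.
Steady-state CSTR mass balance: W = Q·C + k·V·C, so C = W/(Q + kV).
Q + kV = 2.834e+08 + 11·817000 = 2.924e+08 m³/yr.
C = 265000/2.924e+08 = 0.0009064 kg/m³ = 0.9064 mg/L.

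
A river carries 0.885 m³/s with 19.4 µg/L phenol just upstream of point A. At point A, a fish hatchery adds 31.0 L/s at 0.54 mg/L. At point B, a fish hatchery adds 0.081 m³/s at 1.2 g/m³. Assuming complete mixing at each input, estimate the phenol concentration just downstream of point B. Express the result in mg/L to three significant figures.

19.4 µg/L = 0.0194 mg/L.
31.0 L/s = 0.031 m³/s.
After input A: C = (0.885·0.0194 + 0.031·0.54) / 0.916 = 0.03702 mg/L.
After input B: C = (0.916·0.03702 + 0.081·1.2) / 0.997 = 0.1315 mg/L.

0.132 mg/L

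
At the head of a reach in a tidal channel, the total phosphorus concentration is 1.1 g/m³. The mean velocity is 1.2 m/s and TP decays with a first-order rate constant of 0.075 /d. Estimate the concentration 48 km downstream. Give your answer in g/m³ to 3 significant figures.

Travel time t = 48 km / 1.2 m/s = 4.8e+04/1.2 = 4e+04 s = 0.463 d.
First-order decay: C = 1.1·exp(−0.075·0.463) = 1.1·0.9659 = 1.062 g/m³.

1.06 g/m³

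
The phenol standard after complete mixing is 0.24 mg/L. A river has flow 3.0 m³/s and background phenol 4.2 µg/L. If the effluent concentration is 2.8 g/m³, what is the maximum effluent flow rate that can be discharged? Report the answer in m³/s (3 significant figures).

4.2 µg/L = 0.0042 mg/L.
Mass balance at complete mixing: C_std·(Q_w + Q_r) = Q_w·C_e + Q_r·C_b.
Rearranging, Q_w = Q_r·(C_std − C_b)/(C_e − C_std) = 3.0·(0.24 − 0.0042) / (2.8 − 0.24) = 0.2763 m³/s.

0.276 m³/s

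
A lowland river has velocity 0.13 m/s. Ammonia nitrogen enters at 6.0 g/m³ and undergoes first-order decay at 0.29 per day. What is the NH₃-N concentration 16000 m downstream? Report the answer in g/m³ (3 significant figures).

Travel time t = 16000 m / 0.13 m/s = 1.6e+04/0.13 = 1.231e+05 s = 1.425 d.
First-order decay: C = 6.0·exp(−0.29·1.425) = 6.0·0.6616 = 3.97 g/m³.

3.97 g/m³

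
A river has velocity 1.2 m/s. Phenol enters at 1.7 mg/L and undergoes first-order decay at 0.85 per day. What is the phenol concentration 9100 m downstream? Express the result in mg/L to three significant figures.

1.58 mg/L

Travel time t = 9100 m / 1.2 m/s = 9100/1.2 = 7583 s = 0.08777 d.
First-order decay: C = 1.7·exp(−0.85·0.08777) = 1.7·0.9281 = 1.578 mg/L.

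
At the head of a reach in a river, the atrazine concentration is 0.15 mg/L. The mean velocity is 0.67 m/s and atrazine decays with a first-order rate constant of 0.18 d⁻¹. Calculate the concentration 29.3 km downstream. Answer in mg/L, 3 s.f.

Travel time t = 29.3 km / 0.67 m/s = 2.93e+04/0.67 = 4.373e+04 s = 0.5061 d.
First-order decay: C = 0.15·exp(−0.18·0.5061) = 0.15·0.9129 = 0.1369 mg/L.

0.137 mg/L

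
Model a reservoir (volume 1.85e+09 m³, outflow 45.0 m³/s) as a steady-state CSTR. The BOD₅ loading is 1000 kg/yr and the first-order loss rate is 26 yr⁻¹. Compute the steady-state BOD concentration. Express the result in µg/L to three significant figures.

Outflow Q = 45.0 m³/s × 3.156e+07 s/yr = 1.42e+09 m³/yr.
Steady-state CSTR mass balance: W = Q·C + k·V·C, so C = W/(Q + kV).
Q + kV = 1.42e+09 + 26·1.85e+09 = 4.952e+10 m³/yr.
C = 1000/4.952e+10 = 2.019e-08 kg/m³ = 2.019e-05 mg/L = 0.02019 µg/L.

0.0202 µg/L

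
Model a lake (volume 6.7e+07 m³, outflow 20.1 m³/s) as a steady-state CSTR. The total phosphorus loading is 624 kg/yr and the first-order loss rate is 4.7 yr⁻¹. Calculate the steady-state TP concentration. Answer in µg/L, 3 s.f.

0.657 µg/L

Outflow Q = 20.1 m³/s × 3.156e+07 s/yr = 6.343e+08 m³/yr.
Steady-state CSTR mass balance: W = Q·C + k·V·C, so C = W/(Q + kV).
Q + kV = 6.343e+08 + 4.7·6.7e+07 = 9.492e+08 m³/yr.
C = 624/9.492e+08 = 6.574e-07 kg/m³ = 0.0006574 mg/L = 0.6574 µg/L.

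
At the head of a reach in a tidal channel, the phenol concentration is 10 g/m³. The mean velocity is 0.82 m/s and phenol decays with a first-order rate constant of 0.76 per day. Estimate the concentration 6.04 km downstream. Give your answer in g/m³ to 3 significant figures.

Travel time t = 6.04 km / 0.82 m/s = 6040/0.82 = 7366 s = 0.08525 d.
First-order decay: C = 10·exp(−0.76·0.08525) = 10·0.9373 = 9.373 g/m³.

9.37 g/m³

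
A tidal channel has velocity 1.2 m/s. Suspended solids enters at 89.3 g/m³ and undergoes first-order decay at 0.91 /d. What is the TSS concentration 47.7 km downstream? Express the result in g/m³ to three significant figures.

58.8 g/m³

Travel time t = 47.7 km / 1.2 m/s = 4.77e+04/1.2 = 3.975e+04 s = 0.4601 d.
First-order decay: C = 89.3·exp(−0.91·0.4601) = 89.3·0.6579 = 58.75 g/m³.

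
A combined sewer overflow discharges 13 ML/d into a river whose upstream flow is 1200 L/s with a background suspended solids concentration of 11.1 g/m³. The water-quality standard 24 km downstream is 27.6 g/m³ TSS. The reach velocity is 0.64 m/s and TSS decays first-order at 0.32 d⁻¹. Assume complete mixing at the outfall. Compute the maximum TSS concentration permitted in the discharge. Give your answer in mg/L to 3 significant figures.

13 ML/d = 0.1505 m³/s.
1200 L/s = 1.2 m³/s.
Travel time to the compliance point: t = 2.4e+04/0.64 = 3.75e+04 s = 0.434 d; decay factor exp(−0.32·0.434) = 0.8703.
So the concentration just after mixing may be at most 27.6/0.8703 = 31.71 mg/L.
Mass balance: 31.71·1.35 = 0.1505·Cₑ + 1.2·11.1.
Cₑ = (42.83 − 13.32) / 0.1505 = 196.1 mg/L.

196 mg/L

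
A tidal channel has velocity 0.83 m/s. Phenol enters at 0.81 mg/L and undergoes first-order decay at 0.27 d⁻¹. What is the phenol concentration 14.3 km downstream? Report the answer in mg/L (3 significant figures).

Travel time t = 14.3 km / 0.83 m/s = 1.43e+04/0.83 = 1.723e+04 s = 0.1994 d.
First-order decay: C = 0.81·exp(−0.27·0.1994) = 0.81·0.9476 = 0.7675 mg/L.

0.768 mg/L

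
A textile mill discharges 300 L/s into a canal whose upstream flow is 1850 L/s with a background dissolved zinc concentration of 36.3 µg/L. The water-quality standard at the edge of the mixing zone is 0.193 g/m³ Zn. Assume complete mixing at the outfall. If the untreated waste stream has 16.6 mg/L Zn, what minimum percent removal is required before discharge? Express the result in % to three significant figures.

93.0 %

300 L/s = 0.3 m³/s.
1850 L/s = 1.85 m³/s.
36.3 µg/L = 0.0363 mg/L.
Mass balance: 0.193·2.15 = 0.3·Cₑ + 1.85·0.0363.
Cₑ = (0.4149 − 0.06716) / 0.3 = 1.159 mg/L.
Required removal = 1 − 1.159/16.6 = 93.02 %.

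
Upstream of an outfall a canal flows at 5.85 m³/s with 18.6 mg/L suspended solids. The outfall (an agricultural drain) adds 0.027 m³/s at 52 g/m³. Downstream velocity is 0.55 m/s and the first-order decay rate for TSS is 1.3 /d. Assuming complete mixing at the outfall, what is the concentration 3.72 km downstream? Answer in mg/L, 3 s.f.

After complete mixing, C₀ = (0.027·52 + 5.85·18.6) / 5.877 = 18.75 mg/L.
Travel time t = 3720 m / 0.55 m/s = 6764 s = 0.07828 d.
C = 18.75·exp(−1.3·0.07828) = 18.75·0.9032 = 16.94 mg/L.

16.9 mg/L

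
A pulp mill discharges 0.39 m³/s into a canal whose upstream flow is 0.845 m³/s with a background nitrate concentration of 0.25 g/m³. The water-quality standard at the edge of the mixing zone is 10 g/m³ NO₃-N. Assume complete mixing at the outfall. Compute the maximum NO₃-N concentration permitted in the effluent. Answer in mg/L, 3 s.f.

31.1 mg/L

Mass balance: 10·1.235 = 0.39·Cₑ + 0.845·0.25.
Cₑ = (12.35 − 0.2112) / 0.39 = 31.12 mg/L.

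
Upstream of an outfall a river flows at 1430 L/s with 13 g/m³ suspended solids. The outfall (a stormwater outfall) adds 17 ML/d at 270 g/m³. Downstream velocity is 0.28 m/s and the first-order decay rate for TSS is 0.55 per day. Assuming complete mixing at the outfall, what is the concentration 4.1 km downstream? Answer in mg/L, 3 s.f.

40.2 mg/L

17 ML/d = 0.1968 m³/s.
1430 L/s = 1.43 m³/s.
After complete mixing, C₀ = (0.1968·270 + 1.43·13) / 1.627 = 44.08 mg/L.
Travel time t = 4100 m / 0.28 m/s = 1.464e+04 s = 0.1695 d.
C = 44.08·exp(−0.55·0.1695) = 44.08·0.911 = 40.16 mg/L.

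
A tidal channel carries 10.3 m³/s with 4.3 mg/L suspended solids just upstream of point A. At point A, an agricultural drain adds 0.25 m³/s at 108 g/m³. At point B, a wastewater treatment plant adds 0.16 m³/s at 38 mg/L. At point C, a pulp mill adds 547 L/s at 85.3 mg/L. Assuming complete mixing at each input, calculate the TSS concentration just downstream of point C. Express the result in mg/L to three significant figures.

After input A: C = (10.3·4.3 + 0.25·108) / 10.55 = 6.757 mg/L.
After input B: C = (10.55·6.757 + 0.16·38) / 10.71 = 7.224 mg/L.
547 L/s = 0.547 m³/s.
After input C: C = (10.71·7.224 + 0.547·85.3) / 11.26 = 11.02 mg/L.

11.0 mg/L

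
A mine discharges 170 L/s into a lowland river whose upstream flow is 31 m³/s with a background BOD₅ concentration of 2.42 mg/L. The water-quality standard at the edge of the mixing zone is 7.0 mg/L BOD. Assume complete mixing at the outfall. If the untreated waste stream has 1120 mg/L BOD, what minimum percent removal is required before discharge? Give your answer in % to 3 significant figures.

24.8 %

170 L/s = 0.17 m³/s.
Mass balance: 7·31.17 = 0.17·Cₑ + 31·2.42.
Cₑ = (218.2 − 75.02) / 0.17 = 842.2 mg/L.
Required removal = 1 − 842.2/1120 = 24.81 %.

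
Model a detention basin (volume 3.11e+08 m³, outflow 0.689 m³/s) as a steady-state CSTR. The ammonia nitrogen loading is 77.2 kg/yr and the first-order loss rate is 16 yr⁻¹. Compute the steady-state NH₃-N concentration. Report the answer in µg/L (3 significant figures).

0.0154 µg/L

Outflow Q = 0.689 m³/s × 3.156e+07 s/yr = 2.174e+07 m³/yr.
Steady-state CSTR mass balance: W = Q·C + k·V·C, so C = W/(Q + kV).
Q + kV = 2.174e+07 + 16·3.11e+08 = 4.998e+09 m³/yr.
C = 77.2/4.998e+09 = 1.545e-08 kg/m³ = 1.545e-05 mg/L = 0.01545 µg/L.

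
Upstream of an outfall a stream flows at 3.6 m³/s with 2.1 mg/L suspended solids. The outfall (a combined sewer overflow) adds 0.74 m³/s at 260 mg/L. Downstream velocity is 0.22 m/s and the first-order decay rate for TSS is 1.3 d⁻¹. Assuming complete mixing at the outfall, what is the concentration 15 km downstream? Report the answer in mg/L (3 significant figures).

After complete mixing, C₀ = (0.74·260 + 3.6·2.1) / 4.34 = 46.07 mg/L.
Travel time t = 1.5e+04 m / 0.22 m/s = 6.818e+04 s = 0.7891 d.
C = 46.07·exp(−1.3·0.7891) = 46.07·0.3585 = 16.52 mg/L.

16.5 mg/L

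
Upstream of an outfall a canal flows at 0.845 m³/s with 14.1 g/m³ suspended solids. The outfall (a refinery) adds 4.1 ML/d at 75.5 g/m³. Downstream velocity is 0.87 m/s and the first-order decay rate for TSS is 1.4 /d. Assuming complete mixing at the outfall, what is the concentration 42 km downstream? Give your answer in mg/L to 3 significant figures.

7.94 mg/L

4.1 ML/d = 0.04745 m³/s.
After complete mixing, C₀ = (0.04745·75.5 + 0.845·14.1) / 0.8925 = 17.36 mg/L.
Travel time t = 4.2e+04 m / 0.87 m/s = 4.828e+04 s = 0.5587 d.
C = 17.36·exp(−1.4·0.5587) = 17.36·0.4574 = 7.942 mg/L.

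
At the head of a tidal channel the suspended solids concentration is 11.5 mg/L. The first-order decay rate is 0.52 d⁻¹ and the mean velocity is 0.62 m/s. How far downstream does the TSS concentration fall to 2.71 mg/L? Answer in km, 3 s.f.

149 km

From C = C₀·e^(−kt), t = ln(C₀/C)/k = ln(11.5/2.71)/0.52 = 1.445/0.52 = 2.78 d.
Distance = v·t = 0.62 m/s × 2.402e+05 s = 1.489e+05 m = 148.9 km.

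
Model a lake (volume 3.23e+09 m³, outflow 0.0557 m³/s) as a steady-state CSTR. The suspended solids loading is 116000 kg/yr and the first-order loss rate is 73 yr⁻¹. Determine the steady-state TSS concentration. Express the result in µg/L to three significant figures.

0.492 µg/L

Outflow Q = 0.0557 m³/s × 3.156e+07 s/yr = 1.758e+06 m³/yr.
Steady-state CSTR mass balance: W = Q·C + k·V·C, so C = W/(Q + kV).
Q + kV = 1.758e+06 + 73·3.23e+09 = 2.358e+11 m³/yr.
C = 116000/2.358e+11 = 4.92e-07 kg/m³ = 0.000492 mg/L = 0.492 µg/L.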